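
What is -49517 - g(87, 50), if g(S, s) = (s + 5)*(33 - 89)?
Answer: -46437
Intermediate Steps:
g(S, s) = -280 - 56*s (g(S, s) = (5 + s)*(-56) = -280 - 56*s)
-49517 - g(87, 50) = -49517 - (-280 - 56*50) = -49517 - (-280 - 2800) = -49517 - 1*(-3080) = -49517 + 3080 = -46437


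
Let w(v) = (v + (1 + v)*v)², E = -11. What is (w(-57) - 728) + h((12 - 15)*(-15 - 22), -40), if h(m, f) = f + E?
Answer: 9827446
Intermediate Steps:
w(v) = (v + v*(1 + v))²
h(m, f) = -11 + f (h(m, f) = f - 11 = -11 + f)
(w(-57) - 728) + h((12 - 15)*(-15 - 22), -40) = ((-57)²*(2 - 57)² - 728) + (-11 - 40) = (3249*(-55)² - 728) - 51 = (3249*3025 - 728) - 51 = (9828225 - 728) - 51 = 9827497 - 51 = 9827446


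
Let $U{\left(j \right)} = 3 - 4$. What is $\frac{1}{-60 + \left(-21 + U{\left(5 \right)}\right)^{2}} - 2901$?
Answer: $- \frac{1230023}{424} \approx -2901.0$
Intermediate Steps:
$U{\left(j \right)} = -1$ ($U{\left(j \right)} = 3 - 4 = -1$)
$\frac{1}{-60 + \left(-21 + U{\left(5 \right)}\right)^{2}} - 2901 = \frac{1}{-60 + \left(-21 - 1\right)^{2}} - 2901 = \frac{1}{-60 + \left(-22\right)^{2}} - 2901 = \frac{1}{-60 + 484} - 2901 = \frac{1}{424} - 2901 = - \frac{1230023}{424}$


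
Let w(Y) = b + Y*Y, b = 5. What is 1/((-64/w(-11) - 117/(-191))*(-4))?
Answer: -12033/5036 ≈ -2.3894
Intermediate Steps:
w(Y) = 5 + Y² (w(Y) = 5 + Y*Y = 5 + Y²)
1/((-64/w(-11) - 117/(-191))*(-4)) = 1/((-64/(5 + (-11)²) - 117/(-191))*(-4)) = 1/((-64/(5 + 121) - 117*(-1/191))*(-4)) = 1/((-64/126 + 117/191)*(-4)) = 1/((-64*1/126 + 117/191)*(-4)) = 1/((-32/63 + 117/191)*(-4)) = 1/((1259/12033)*(-4)) = 1/(-5036/12033) = -12033/5036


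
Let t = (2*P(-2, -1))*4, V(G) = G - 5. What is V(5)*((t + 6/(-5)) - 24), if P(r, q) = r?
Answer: 0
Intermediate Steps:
V(G) = -5 + G
t = -16 (t = (2*(-2))*4 = -4*4 = -16)
V(5)*((t + 6/(-5)) - 24) = (-5 + 5)*((-16 + 6/(-5)) - 24) = 0*((-16 + 6*(-⅕)) - 24) = 0*((-16 - 6/5) - 24) = 0*(-86/5 - 24) = 0*(-206/5) = 0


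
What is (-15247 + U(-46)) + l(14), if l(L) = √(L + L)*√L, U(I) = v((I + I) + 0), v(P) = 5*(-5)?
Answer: -15272 + 14*√2 ≈ -15252.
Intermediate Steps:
v(P) = -25
U(I) = -25
l(L) = L*√2 (l(L) = √(2*L)*√L = (√2*√L)*√L = L*√2)
(-15247 + U(-46)) + l(14) = (-15247 - 25) + 14*√2 = -15272 + 14*√2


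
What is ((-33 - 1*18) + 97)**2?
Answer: 2116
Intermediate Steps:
((-33 - 1*18) + 97)**2 = ((-33 - 18) + 97)**2 = (-51 + 97)**2 = 46**2 = 2116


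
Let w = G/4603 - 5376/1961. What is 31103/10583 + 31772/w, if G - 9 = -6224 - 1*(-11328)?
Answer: -159717610532937/8198558195 ≈ -19481.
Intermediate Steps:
G = 5113 (G = 9 + (-6224 - 1*(-11328)) = 9 + (-6224 + 11328) = 9 + 5104 = 5113)
w = -14719135/9026483 (w = 5113/4603 - 5376/1961 = -14719135/9026483 ≈ -1.6307)
31103/10583 + 31772/w = 31103/10583 + 31772/(-14719135/9026483) = 31103*(1/10583) + 31772*(-9026483/14719135) = 1637/557 - 286789417876/14719135 = -159717610532937/8198558195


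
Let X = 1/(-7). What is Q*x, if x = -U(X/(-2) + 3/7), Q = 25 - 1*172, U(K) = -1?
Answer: -147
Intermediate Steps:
X = -⅐ ≈ -0.14286
Q = -147 (Q = 25 - 172 = -147)
x = 1 (x = -1*(-1) = 1)
Q*x = -147*1 = -147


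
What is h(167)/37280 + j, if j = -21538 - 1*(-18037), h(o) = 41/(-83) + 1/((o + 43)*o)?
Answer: -379911005234587/108514996800 ≈ -3501.0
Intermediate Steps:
h(o) = -41/83 + 1/(o*(43 + o)) (h(o) = 41*(-1/83) + 1/((43 + o)*o) = -41/83 + 1/(o*(43 + o)))
j = -3501 (j = -21538 + 18037 = -3501)
h(167)/37280 + j = ((1/83)*(83 - 1763*167 - 41*167²)/(167*(43 + 167)))/37280 - 3501 = ((1/83)*(1/167)*(83 - 294421 - 41*27889)/210)*(1/37280) - 3501 = ((1/83)*(1/167)*(1/210)*(83 - 294421 - 1143449))*(1/37280) - 3501 = ((1/83)*(1/167)*(1/210)*(-1437787))*(1/37280) - 3501 = -1437787/2910810*1/37280 - 3501 = -1437787/108514996800 - 3501 = -379911005234587/108514996800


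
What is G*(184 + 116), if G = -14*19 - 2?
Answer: -80400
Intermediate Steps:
G = -268 (G = -266 - 2 = -268)
G*(184 + 116) = -268*(184 + 116) = -268*300 = -80400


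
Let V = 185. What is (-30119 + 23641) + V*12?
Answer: -4258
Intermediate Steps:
(-30119 + 23641) + V*12 = (-30119 + 23641) + 185*12 = -6478 + 2220 = -4258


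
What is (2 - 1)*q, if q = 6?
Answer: 6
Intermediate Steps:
(2 - 1)*q = (2 - 1)*6 = 1*6 = 6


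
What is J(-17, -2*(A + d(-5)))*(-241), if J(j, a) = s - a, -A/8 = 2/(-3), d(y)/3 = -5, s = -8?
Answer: 19762/3 ≈ 6587.3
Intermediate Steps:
d(y) = -15 (d(y) = 3*(-5) = -15)
A = 16/3 (A = -16/(-3) = -16*(-1)/3 = -8*(-2/3) = 16/3 ≈ 5.3333)
J(j, a) = -8 - a
J(-17, -2*(A + d(-5)))*(-241) = (-8 - (-2)*(16/3 - 15))*(-241) = (-8 - (-2)*(-29)/3)*(-241) = (-8 - 1*58/3)*(-241) = (-8 - 58/3)*(-241) = -82/3*(-241) = 19762/3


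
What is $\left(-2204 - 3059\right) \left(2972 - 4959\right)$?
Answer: $10457581$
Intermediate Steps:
$\left(-2204 - 3059\right) \left(2972 - 4959\right) = - 5263 \left(2972 - 4959\right) = \left(-5263\right) \left(-1987\right) = 10457581$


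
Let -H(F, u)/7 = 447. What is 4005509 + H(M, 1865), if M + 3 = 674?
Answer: 4002380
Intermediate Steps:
M = 671 (M = -3 + 674 = 671)
H(F, u) = -3129 (H(F, u) = -7*447 = -3129)
4005509 + H(M, 1865) = 4005509 - 3129 = 4002380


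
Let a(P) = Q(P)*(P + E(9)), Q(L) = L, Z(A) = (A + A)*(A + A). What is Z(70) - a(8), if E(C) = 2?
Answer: 19520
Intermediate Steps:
Z(A) = 4*A**2 (Z(A) = (2*A)*(2*A) = 4*A**2)
a(P) = P*(2 + P) (a(P) = P*(P + 2) = P*(2 + P))
Z(70) - a(8) = 4*70**2 - 8*(2 + 8) = 4*4900 - 8*10 = 19600 - 1*80 = 19600 - 80 = 19520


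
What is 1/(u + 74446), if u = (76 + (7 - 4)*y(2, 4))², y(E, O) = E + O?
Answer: 1/83282 ≈ 1.2007e-5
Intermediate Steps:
u = 8836 (u = (76 + (7 - 4)*(2 + 4))² = (76 + 3*6)² = (76 + 18)² = 94² = 8836)
1/(u + 74446) = 1/(8836 + 74446) = 1/83282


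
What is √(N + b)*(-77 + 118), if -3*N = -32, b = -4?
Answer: 82*√15/3 ≈ 105.86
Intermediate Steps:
N = 32/3 (N = -⅓*(-32) = 32/3 ≈ 10.667)
√(N + b)*(-77 + 118) = √(32/3 - 4)*(-77 + 118) = √(20/3)*41 = (2*√15/3)*41 = 82*√15/3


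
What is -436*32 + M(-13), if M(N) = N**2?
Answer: -13783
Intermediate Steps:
-436*32 + M(-13) = -436*32 + (-13)**2 = -13952 + 169 = -13783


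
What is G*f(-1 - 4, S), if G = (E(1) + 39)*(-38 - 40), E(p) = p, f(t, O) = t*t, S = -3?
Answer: -78000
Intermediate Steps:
f(t, O) = t²
G = -3120 (G = (1 + 39)*(-38 - 40) = 40*(-78) = -3120)
G*f(-1 - 4, S) = -3120*(-1 - 4)² = -3120*(-5)² = -3120*25 = -78000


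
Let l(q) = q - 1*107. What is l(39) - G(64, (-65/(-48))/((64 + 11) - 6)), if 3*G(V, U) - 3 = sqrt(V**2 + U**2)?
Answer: -69 - 17*sqrt(155468641)/9936 ≈ -90.333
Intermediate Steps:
l(q) = -107 + q (l(q) = q - 107 = -107 + q)
G(V, U) = 1 + sqrt(U**2 + V**2)/3 (G(V, U) = 1 + sqrt(V**2 + U**2)/3 = 1 + sqrt(U**2 + V**2)/3)
l(39) - G(64, (-65/(-48))/((64 + 11) - 6)) = (-107 + 39) - (1 + sqrt(((-65/(-48))/((64 + 11) - 6))**2 + 64**2)/3) = -68 - (1 + sqrt(((-65*(-1/48))/(75 - 6))**2 + 4096)/3) = -68 - (1 + sqrt(((65/48)/69)**2 + 4096)/3) = -68 - (1 + sqrt(((65/48)*(1/69))**2 + 4096)/3) = -68 - (1 + sqrt((65/3312)**2 + 4096)/3) = -68 - (1 + sqrt(4225/10969344 + 4096)/3) = -68 - (1 + sqrt(44930437249/10969344)/3) = -68 - (1 + (17*sqrt(155468641)/3312)/3) = -68 - (1 + 17*sqrt(155468641)/9936) = -68 + (-1 - 17*sqrt(155468641)/9936) = -69 - 17*sqrt(155468641)/9936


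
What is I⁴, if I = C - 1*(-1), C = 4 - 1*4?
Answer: 1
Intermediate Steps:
C = 0 (C = 4 - 4 = 0)
I = 1 (I = 0 - 1*(-1) = 0 + 1 = 1)
I⁴ = 1⁴ = 1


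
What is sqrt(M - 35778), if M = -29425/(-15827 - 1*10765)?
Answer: I*sqrt(1581192148962)/6648 ≈ 189.15*I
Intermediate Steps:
M = 29425/26592 (M = -29425/(-15827 - 10765) = -29425/(-26592) = -29425*(-1/26592) = 29425/26592 ≈ 1.1065)
sqrt(M - 35778) = sqrt(29425/26592 - 35778) = sqrt(-951379151/26592) = I*sqrt(1581192148962)/6648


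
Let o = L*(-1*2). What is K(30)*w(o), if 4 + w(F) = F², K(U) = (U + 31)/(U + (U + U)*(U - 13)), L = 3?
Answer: 976/525 ≈ 1.8590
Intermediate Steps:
K(U) = (31 + U)/(U + 2*U*(-13 + U)) (K(U) = (31 + U)/(U + (2*U)*(-13 + U)) = (31 + U)/(U + 2*U*(-13 + U)))
o = -6 (o = 3*(-1*2) = 3*(-2) = -6)
w(F) = -4 + F²
K(30)*w(o) = ((31 + 30)/(30*(-25 + 2*30)))*(-4 + (-6)²) = ((1/30)*61/(-25 + 60))*(-4 + 36) = ((1/30)*61/35)*32 = ((1/30)*(1/35)*61)*32 = (61/1050)*32 = 976/525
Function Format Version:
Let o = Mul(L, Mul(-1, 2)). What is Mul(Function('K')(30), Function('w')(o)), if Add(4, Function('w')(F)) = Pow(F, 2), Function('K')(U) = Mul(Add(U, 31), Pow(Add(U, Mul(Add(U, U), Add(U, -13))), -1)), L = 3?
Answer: Rational(976, 525) ≈ 1.8590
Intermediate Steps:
Function('K')(U) = Mul(Pow(Add(U, Mul(2, U, Add(-13, U))), -1), Add(31, U)) (Function('K')(U) = Mul(Add(31, U), Pow(Add(U, Mul(Mul(2, U), Add(-13, U))), -1)) = Mul(Add(31, U), Pow(Add(U, Mul(2, U, Add(-13, U))), -1)) = Mul(Pow(Add(U, Mul(2, U, Add(-13, U))), -1), Add(31, U)))
o = -6 (o = Mul(3, Mul(-1, 2)) = Mul(3, -2) = -6)
Function('w')(F) = Add(-4, Pow(F, 2))
Mul(Function('K')(30), Function('w')(o)) = Mul(Mul(Pow(30, -1), Pow(Add(-25, Mul(2, 30)), -1), Add(31, 30)), Add(-4, Pow(-6, 2))) = Mul(Mul(Rational(1, 30), Pow(Add(-25, 60), -1), 61), Add(-4, 36)) = Mul(Mul(Rational(1, 30), Pow(35, -1), 61), 32) = Mul(Mul(Rational(1, 30), Rational(1, 35), 61), 32) = Mul(Rational(61, 1050), 32) = Rational(976, 525)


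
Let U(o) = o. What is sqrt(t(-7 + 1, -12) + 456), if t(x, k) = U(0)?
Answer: 2*sqrt(114) ≈ 21.354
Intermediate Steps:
t(x, k) = 0
sqrt(t(-7 + 1, -12) + 456) = sqrt(0 + 456) = sqrt(456) = 2*sqrt(114)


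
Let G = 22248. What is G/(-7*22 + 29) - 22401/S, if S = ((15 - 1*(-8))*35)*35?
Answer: -25185501/140875 ≈ -178.78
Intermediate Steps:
S = 28175 (S = ((15 + 8)*35)*35 = (23*35)*35 = 805*35 = 28175)
G/(-7*22 + 29) - 22401/S = 22248/(-7*22 + 29) - 22401/28175 = 22248/(-154 + 29) - 22401*1/28175 = 22248/(-125) - 22401/28175 = 22248*(-1/125) - 22401/28175 = -22248/125 - 22401/28175 = -25185501/140875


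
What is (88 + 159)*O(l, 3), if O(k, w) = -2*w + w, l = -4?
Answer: -741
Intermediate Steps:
O(k, w) = -w
(88 + 159)*O(l, 3) = (88 + 159)*(-1*3) = 247*(-3) = -741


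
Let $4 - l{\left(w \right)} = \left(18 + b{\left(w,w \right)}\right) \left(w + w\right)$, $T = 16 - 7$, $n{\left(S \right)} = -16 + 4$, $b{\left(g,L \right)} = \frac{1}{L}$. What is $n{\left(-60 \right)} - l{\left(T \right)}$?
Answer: $310$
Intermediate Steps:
$n{\left(S \right)} = -12$
$T = 9$
$l{\left(w \right)} = 4 - 2 w \left(18 + \frac{1}{w}\right)$ ($l{\left(w \right)} = 4 - \left(18 + \frac{1}{w}\right) \left(w + w\right) = 4 - \left(18 + \frac{1}{w}\right) 2 w = 4 - 2 w \left(18 + \frac{1}{w}\right)$)
$n{\left(-60 \right)} - l{\left(T \right)} = -12 - \left(2 - 324\right) = -12 - -322 = -12 + 322 = 310$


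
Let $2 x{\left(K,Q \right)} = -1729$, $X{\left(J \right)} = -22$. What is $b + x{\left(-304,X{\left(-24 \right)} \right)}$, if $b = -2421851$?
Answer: $- \frac{4845431}{2} \approx -2.4227 \cdot 10^{6}$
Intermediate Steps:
$x{\left(K,Q \right)} = - \frac{1729}{2}$ ($x{\left(K,Q \right)} = \frac{1}{2} \left(-1729\right) = - \frac{1729}{2}$)
$b + x{\left(-304,X{\left(-24 \right)} \right)} = -2421851 - \frac{1729}{2} = - \frac{4845431}{2}$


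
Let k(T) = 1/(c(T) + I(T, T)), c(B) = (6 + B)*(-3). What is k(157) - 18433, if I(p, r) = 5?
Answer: -8921573/484 ≈ -18433.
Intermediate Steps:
c(B) = -18 - 3*B
k(T) = 1/(-13 - 3*T) (k(T) = 1/((-18 - 3*T) + 5) = 1/(-13 - 3*T))
k(157) - 18433 = -1/(13 + 3*157) - 18433 = -1/(13 + 471) - 18433 = -1/484 - 18433 = -8921573/484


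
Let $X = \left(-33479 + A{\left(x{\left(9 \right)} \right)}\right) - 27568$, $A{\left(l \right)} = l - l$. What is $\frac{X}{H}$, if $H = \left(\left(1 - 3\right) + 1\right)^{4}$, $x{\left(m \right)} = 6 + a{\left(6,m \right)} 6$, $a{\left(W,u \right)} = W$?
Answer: $-61047$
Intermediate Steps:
$x{\left(m \right)} = 42$ ($x{\left(m \right)} = 6 + 6 \cdot 6 = 6 + 36 = 42$)
$A{\left(l \right)} = 0$
$H = 1$ ($H = \left(-2 + 1\right)^{4} = \left(-1\right)^{4} = 1$)
$X = -61047$ ($X = \left(-33479 + 0\right) - 27568 = -33479 - 27568 = -61047$)
$\frac{X}{H} = - \frac{61047}{1} = \left(-61047\right) 1 = -61047$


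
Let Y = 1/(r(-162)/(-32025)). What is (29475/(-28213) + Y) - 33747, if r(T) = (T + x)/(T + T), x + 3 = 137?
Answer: -11407166061/28213 ≈ -4.0432e+5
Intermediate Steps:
x = 134 (x = -3 + 137 = 134)
r(T) = (134 + T)/(2*T) (r(T) = (T + 134)/(T + T) = (134 + T)/((2*T)) = (134 + T)*(1/(2*T)) = (134 + T)/(2*T))
Y = -370575 (Y = 1/(((½)*(134 - 162)/(-162))/(-32025)) = 1/(((½)*(-1/162)*(-28))*(-1/32025)) = 1/((7/81)*(-1/32025)) = 1/(-1/370575) = -370575)
(29475/(-28213) + Y) - 33747 = (29475/(-28213) - 370575) - 33747 = (29475*(-1/28213) - 370575) - 33747 = (-29475/28213 - 370575) - 33747 = -10455061950/28213 - 33747 = -11407166061/28213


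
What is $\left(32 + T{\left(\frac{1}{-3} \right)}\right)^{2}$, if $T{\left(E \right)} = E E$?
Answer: $\frac{83521}{81} \approx 1031.1$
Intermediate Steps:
$T{\left(E \right)} = E^{2}$
$\left(32 + T{\left(\frac{1}{-3} \right)}\right)^{2} = \left(32 + \left(\frac{1}{-3}\right)^{2}\right)^{2} = \left(32 + \left(- \frac{1}{3}\right)^{2}\right)^{2} = \left(32 + \frac{1}{9}\right)^{2} = \left(\frac{289}{9}\right)^{2} = \frac{83521}{81}$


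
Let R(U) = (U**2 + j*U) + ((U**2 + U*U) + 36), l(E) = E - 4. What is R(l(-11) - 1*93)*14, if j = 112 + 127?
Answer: 129024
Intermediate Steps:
l(E) = -4 + E
j = 239
R(U) = 36 + 3*U**2 + 239*U (R(U) = (U**2 + 239*U) + ((U**2 + U*U) + 36) = (U**2 + 239*U) + ((U**2 + U**2) + 36) = (U**2 + 239*U) + (2*U**2 + 36) = (U**2 + 239*U) + (36 + 2*U**2) = 36 + 3*U**2 + 239*U)
R(l(-11) - 1*93)*14 = (36 + 3*((-4 - 11) - 1*93)**2 + 239*((-4 - 11) - 1*93))*14 = (36 + 3*(-15 - 93)**2 + 239*(-15 - 93))*14 = (36 + 3*(-108)**2 + 239*(-108))*14 = (36 + 3*11664 - 25812)*14 = (36 + 34992 - 25812)*14 = 9216*14 = 129024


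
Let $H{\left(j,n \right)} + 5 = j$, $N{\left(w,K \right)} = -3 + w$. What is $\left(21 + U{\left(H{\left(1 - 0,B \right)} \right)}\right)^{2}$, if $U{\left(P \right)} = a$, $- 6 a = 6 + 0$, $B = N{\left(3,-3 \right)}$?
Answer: $400$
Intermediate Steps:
$B = 0$ ($B = -3 + 3 = 0$)
$H{\left(j,n \right)} = -5 + j$
$a = -1$ ($a = - \frac{6 + 0}{6} = \left(- \frac{1}{6}\right) 6 = -1$)
$U{\left(P \right)} = -1$
$\left(21 + U{\left(H{\left(1 - 0,B \right)} \right)}\right)^{2} = \left(21 - 1\right)^{2} = 20^{2} = 400$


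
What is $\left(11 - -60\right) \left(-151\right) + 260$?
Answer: $-10461$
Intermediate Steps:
$\left(11 - -60\right) \left(-151\right) + 260 = \left(11 + 60\right) \left(-151\right) + 260 = 71 \left(-151\right) + 260 = -10721 + 260 = -10461$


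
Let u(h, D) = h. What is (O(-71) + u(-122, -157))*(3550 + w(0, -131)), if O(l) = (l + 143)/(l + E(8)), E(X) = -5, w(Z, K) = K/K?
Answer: -8295136/19 ≈ -4.3659e+5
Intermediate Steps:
w(Z, K) = 1
O(l) = (143 + l)/(-5 + l) (O(l) = (l + 143)/(l - 5) = (143 + l)/(-5 + l))
(O(-71) + u(-122, -157))*(3550 + w(0, -131)) = ((143 - 71)/(-5 - 71) - 122)*(3550 + 1) = (72/(-76) - 122)*3551 = (-1/76*72 - 122)*3551 = (-18/19 - 122)*3551 = -2336/19*3551 = -8295136/19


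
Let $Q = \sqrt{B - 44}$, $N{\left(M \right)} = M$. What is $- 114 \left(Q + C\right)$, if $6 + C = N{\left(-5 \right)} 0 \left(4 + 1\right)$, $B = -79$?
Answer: $684 - 114 i \sqrt{123} \approx 684.0 - 1264.3 i$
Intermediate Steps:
$Q = i \sqrt{123}$ ($Q = \sqrt{-79 - 44} = \sqrt{-123} = i \sqrt{123} \approx 11.091 i$)
$C = -6$ ($C = -6 + \left(-5\right) 0 \left(4 + 1\right) = -6 + 0 \cdot 5 = -6 + 0 = -6$)
$- 114 \left(Q + C\right) = - 114 \left(i \sqrt{123} - 6\right) = - 114 \left(-6 + i \sqrt{123}\right) = 684 - 114 i \sqrt{123}$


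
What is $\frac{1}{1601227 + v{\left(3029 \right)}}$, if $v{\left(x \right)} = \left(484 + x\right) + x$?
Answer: $\frac{1}{1607769} \approx 6.2198 \cdot 10^{-7}$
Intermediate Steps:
$v{\left(x \right)} = 484 + 2 x$
$\frac{1}{1601227 + v{\left(3029 \right)}} = \frac{1}{1601227 + \left(484 + 2 \cdot 3029\right)} = \frac{1}{1601227 + \left(484 + 6058\right)} = \frac{1}{1601227 + 6542} = \frac{1}{1607769}$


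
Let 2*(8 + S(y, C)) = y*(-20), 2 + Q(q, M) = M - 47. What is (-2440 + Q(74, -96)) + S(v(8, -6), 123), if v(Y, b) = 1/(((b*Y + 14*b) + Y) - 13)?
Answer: -355231/137 ≈ -2592.9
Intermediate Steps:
Q(q, M) = -49 + M (Q(q, M) = -2 + (M - 47) = -2 + (-47 + M) = -49 + M)
v(Y, b) = 1/(-13 + Y + 14*b + Y*b) (v(Y, b) = 1/(((Y*b + 14*b) + Y) - 13) = 1/(((14*b + Y*b) + Y) - 13) = 1/((Y + 14*b + Y*b) - 13) = 1/(-13 + Y + 14*b + Y*b))
S(y, C) = -8 - 10*y (S(y, C) = -8 + (y*(-20))/2 = -8 + (-20*y)/2 = -8 - 10*y)
(-2440 + Q(74, -96)) + S(v(8, -6), 123) = (-2440 + (-49 - 96)) + (-8 - 10/(-13 + 8 + 14*(-6) + 8*(-6))) = (-2440 - 145) + (-8 - 10/(-13 + 8 - 84 - 48)) = -2585 + (-8 - 10/(-137)) = -2585 + (-8 - 10*(-1/137)) = -2585 + (-8 + 10/137) = -2585 - 1086/137 = -355231/137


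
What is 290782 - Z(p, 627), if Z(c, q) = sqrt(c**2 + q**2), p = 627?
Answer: 290782 - 627*sqrt(2) ≈ 2.8990e+5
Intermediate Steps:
290782 - Z(p, 627) = 290782 - sqrt(627**2 + 627**2) = 290782 - sqrt(393129 + 393129) = 290782 - sqrt(786258) = 290782 - 627*sqrt(2)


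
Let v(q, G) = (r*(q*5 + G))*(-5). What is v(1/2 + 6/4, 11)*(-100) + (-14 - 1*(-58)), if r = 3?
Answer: 31544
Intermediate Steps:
v(q, G) = -75*q - 15*G (v(q, G) = (3*(q*5 + G))*(-5) = (3*(5*q + G))*(-5) = (3*(G + 5*q))*(-5) = (3*G + 15*q)*(-5) = -75*q - 15*G)
v(1/2 + 6/4, 11)*(-100) + (-14 - 1*(-58)) = (-75*(1/2 + 6/4) - 15*11)*(-100) + (-14 - 1*(-58)) = (-75*(1*(½) + 6*(¼)) - 165)*(-100) + (-14 + 58) = (-75*(½ + 3/2) - 165)*(-100) + 44 = (-75*2 - 165)*(-100) + 44 = (-150 - 165)*(-100) + 44 = -315*(-100) + 44 = 31500 + 44 = 31544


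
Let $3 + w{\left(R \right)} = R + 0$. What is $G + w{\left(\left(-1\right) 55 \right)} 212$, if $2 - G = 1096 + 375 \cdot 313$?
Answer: $-130765$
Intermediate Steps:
$G = -118469$ ($G = 2 - \left(1096 + 375 \cdot 313\right) = 2 - \left(1096 + 117375\right) = 2 - 118471 = -118469$)
$w{\left(R \right)} = -3 + R$ ($w{\left(R \right)} = -3 + \left(R + 0\right) = -3 + R$)
$G + w{\left(\left(-1\right) 55 \right)} 212 = -118469 + \left(-3 - 55\right) 212 = -118469 - 12296 = -130765$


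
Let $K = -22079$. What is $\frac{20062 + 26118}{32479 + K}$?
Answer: $\frac{2309}{520} \approx 4.4404$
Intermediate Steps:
$\frac{20062 + 26118}{32479 + K} = \frac{20062 + 26118}{32479 - 22079} = \frac{46180}{10400} = 46180 \cdot \frac{1}{10400} = \frac{2309}{520}$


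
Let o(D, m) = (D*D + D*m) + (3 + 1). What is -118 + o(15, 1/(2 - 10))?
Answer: 873/8 ≈ 109.13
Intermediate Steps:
o(D, m) = 4 + D² + D*m (o(D, m) = (D² + D*m) + 4 = 4 + D² + D*m)
-118 + o(15, 1/(2 - 10)) = -118 + (4 + 15² + 15/(2 - 10)) = -118 + (4 + 225 + 15/(-8)) = -118 + (4 + 225 + 15*(-⅛)) = -118 + (4 + 225 - 15/8) = -118 + 1817/8 = 873/8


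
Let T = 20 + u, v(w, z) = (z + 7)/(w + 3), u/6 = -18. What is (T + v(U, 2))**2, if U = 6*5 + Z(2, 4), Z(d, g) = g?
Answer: 10543009/1369 ≈ 7701.3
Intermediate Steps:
u = -108 (u = 6*(-18) = -108)
U = 34 (U = 6*5 + 4 = 30 + 4 = 34)
v(w, z) = (7 + z)/(3 + w)
T = -88 (T = 20 - 108 = -88)
(T + v(U, 2))**2 = (-88 + (7 + 2)/(3 + 34))**2 = (-88 + 9/37)**2 = (-3247/37)**2 = 10543009/1369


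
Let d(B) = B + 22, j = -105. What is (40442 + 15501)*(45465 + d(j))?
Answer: 2538805226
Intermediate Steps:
d(B) = 22 + B
(40442 + 15501)*(45465 + d(j)) = (40442 + 15501)*(45465 + (22 - 105)) = 55943*(45465 - 83) = 55943*45382 = 2538805226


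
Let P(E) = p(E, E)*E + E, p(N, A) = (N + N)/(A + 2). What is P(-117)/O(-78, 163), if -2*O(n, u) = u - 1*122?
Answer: 81666/4715 ≈ 17.320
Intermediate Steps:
O(n, u) = 61 - u/2 (O(n, u) = -(u - 1*122)/2 = -(u - 122)/2 = -(-122 + u)/2 = 61 - u/2)
p(N, A) = 2*N/(2 + A) (p(N, A) = (2*N)/(2 + A) = 2*N/(2 + A))
P(E) = E + 2*E²/(2 + E) (P(E) = (2*E/(2 + E))*E + E = 2*E²/(2 + E) + E = E + 2*E²/(2 + E))
P(-117)/O(-78, 163) = (-117*(2 + 3*(-117))/(2 - 117))/(61 - ½*163) = (-117*(2 - 351)/(-115))/(61 - 163/2) = (-117*(-1/115)*(-349))/(-41/2) = -40833/115*(-2/41) = 81666/4715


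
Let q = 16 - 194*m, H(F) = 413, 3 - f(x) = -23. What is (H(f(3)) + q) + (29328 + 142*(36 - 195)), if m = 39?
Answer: -387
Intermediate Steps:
f(x) = 26 (f(x) = 3 - 1*(-23) = 3 + 23 = 26)
q = -7550 (q = 16 - 194*39 = 16 - 7566 = -7550)
(H(f(3)) + q) + (29328 + 142*(36 - 195)) = (413 - 7550) + (29328 + 142*(36 - 195)) = -7137 + (29328 + 142*(-159)) = -7137 + (29328 - 22578) = -7137 + 6750 = -387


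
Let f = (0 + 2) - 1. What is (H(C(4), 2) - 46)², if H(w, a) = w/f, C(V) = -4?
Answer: 2500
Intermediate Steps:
f = 1 (f = 2 - 1 = 1)
H(w, a) = w (H(w, a) = w/1 = w*1 = w)
(H(C(4), 2) - 46)² = (-4 - 46)² = (-50)² = 2500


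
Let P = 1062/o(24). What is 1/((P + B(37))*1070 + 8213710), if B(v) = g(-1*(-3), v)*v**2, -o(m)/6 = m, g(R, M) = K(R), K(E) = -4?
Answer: 4/9385995 ≈ 4.2617e-7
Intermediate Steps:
g(R, M) = -4
o(m) = -6*m
B(v) = -4*v**2
P = -59/8 (P = 1062/((-6*24)) = 1062/(-144) = 1062*(-1/144) = -59/8 ≈ -7.3750)
1/((P + B(37))*1070 + 8213710) = 1/((-59/8 - 4*37**2)*1070 + 8213710) = 1/((-59/8 - 4*1369)*1070 + 8213710) = 1/((-59/8 - 5476)*1070 + 8213710) = 1/(-43867/8*1070 + 8213710) = 1/(-23468845/4 + 8213710) = 1/(9385995/4) = 4/9385995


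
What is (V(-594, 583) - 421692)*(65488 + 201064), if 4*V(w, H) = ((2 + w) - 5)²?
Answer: -88652463042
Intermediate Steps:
V(w, H) = (-3 + w)²/4 (V(w, H) = ((2 + w) - 5)²/4 = (-3 + w)²/4)
(V(-594, 583) - 421692)*(65488 + 201064) = ((-3 - 594)²/4 - 421692)*(65488 + 201064) = ((¼)*(-597)² - 421692)*266552 = ((¼)*356409 - 421692)*266552 = (356409/4 - 421692)*266552 = -1330359/4*266552 = -88652463042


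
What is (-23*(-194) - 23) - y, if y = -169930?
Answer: 174369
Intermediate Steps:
(-23*(-194) - 23) - y = (-23*(-194) - 23) - 1*(-169930) = (4462 - 23) + 169930 = 4439 + 169930 = 174369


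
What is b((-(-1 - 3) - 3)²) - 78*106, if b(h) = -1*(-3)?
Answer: -8265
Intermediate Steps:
b(h) = 3
b((-(-1 - 3) - 3)²) - 78*106 = 3 - 78*106 = 3 - 8268 = -8265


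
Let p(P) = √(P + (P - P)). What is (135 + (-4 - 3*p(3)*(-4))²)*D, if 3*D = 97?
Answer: 56551/3 - 3104*√3 ≈ 13474.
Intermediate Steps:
p(P) = √P (p(P) = √(P + 0) = √P)
D = 97/3 (D = (⅓)*97 = 97/3 ≈ 32.333)
(135 + (-4 - 3*p(3)*(-4))²)*D = (135 + (-4 - 3*√3*(-4))²)*(97/3) = (135 + (-4 + 12*√3)²)*(97/3) = 4365 + 97*(-4 + 12*√3)²/3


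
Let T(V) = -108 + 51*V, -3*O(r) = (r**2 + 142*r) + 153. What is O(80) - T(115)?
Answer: -11728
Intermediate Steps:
O(r) = -51 - 142*r/3 - r**2/3 (O(r) = -((r**2 + 142*r) + 153)/3 = -(153 + r**2 + 142*r)/3 = -51 - 142*r/3 - r**2/3)
O(80) - T(115) = (-51 - 142/3*80 - 1/3*80**2) - (-108 + 51*115) = (-51 - 11360/3 - 1/3*6400) - (-108 + 5865) = (-51 - 11360/3 - 6400/3) - 1*5757 = -5971 - 5757 = -11728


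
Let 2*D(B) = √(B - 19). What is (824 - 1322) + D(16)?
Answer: -498 + I*√3/2 ≈ -498.0 + 0.86602*I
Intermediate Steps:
D(B) = √(-19 + B)/2 (D(B) = √(B - 19)/2 = √(-19 + B)/2)
(824 - 1322) + D(16) = (824 - 1322) + √(-19 + 16)/2 = -498 + √(-3)/2 = -498 + (I*√3)/2 = -498 + I*√3/2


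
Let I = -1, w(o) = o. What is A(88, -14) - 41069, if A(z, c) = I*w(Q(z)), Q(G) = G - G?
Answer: -41069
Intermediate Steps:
Q(G) = 0
A(z, c) = 0 (A(z, c) = -1*0 = 0)
A(88, -14) - 41069 = 0 - 41069 = -41069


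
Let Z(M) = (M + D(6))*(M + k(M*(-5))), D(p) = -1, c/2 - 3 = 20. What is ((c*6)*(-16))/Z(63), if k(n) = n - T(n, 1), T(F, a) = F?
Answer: -736/651 ≈ -1.1306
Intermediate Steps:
c = 46 (c = 6 + 2*20 = 6 + 40 = 46)
k(n) = 0 (k(n) = n - n = 0)
Z(M) = M*(-1 + M) (Z(M) = (M - 1)*(M + 0) = (-1 + M)*M = M*(-1 + M))
((c*6)*(-16))/Z(63) = ((46*6)*(-16))/((63*(-1 + 63))) = (276*(-16))/((63*62)) = -4416/3906 = -4416*1/3906 = -736/651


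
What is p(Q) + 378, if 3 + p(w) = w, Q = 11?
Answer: 386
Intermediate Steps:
p(w) = -3 + w
p(Q) + 378 = (-3 + 11) + 378 = 8 + 378 = 386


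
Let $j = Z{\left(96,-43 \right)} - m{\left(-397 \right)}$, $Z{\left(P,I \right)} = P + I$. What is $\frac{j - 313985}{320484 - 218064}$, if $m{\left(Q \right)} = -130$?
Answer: $- \frac{156901}{51210} \approx -3.0639$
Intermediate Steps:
$Z{\left(P,I \right)} = I + P$
$j = 183$ ($j = \left(-43 + 96\right) - -130 = 53 + 130 = 183$)
$\frac{j - 313985}{320484 - 218064} = \frac{183 - 313985}{320484 - 218064} = - \frac{313802}{102420} = \left(-313802\right) \frac{1}{102420} = - \frac{156901}{51210}$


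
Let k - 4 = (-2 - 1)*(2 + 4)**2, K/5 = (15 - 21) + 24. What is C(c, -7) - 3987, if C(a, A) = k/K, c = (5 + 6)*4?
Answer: -179467/45 ≈ -3988.2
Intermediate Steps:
c = 44 (c = 11*4 = 44)
K = 90 (K = 5*((15 - 21) + 24) = 5*(-6 + 24) = 5*18 = 90)
k = -104 (k = 4 + (-2 - 1)*(2 + 4)**2 = 4 - 3*6**2 = 4 - 3*36 = 4 - 108 = -104)
C(a, A) = -52/45 (C(a, A) = -104/90 = -104*1/90 = -52/45)
C(c, -7) - 3987 = -52/45 - 3987 = -179467/45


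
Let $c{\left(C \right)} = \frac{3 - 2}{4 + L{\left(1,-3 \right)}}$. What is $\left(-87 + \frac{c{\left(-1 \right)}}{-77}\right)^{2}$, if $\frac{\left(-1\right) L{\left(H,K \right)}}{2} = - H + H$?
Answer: $\frac{718079209}{94864} \approx 7569.6$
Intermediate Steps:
$L{\left(H,K \right)} = 0$ ($L{\left(H,K \right)} = - 2 \left(- H + H\right) = \left(-2\right) 0 = 0$)
$c{\left(C \right)} = \frac{1}{4}$ ($c{\left(C \right)} = \frac{3 - 2}{4 + 0} = 1 \cdot \frac{1}{4} = \frac{1}{4}$)
$\left(-87 + \frac{c{\left(-1 \right)}}{-77}\right)^{2} = \left(-87 + \frac{1}{4 \left(-77\right)}\right)^{2} = \left(-87 + \frac{1}{4} \left(- \frac{1}{77}\right)\right)^{2} = \left(-87 - \frac{1}{308}\right)^{2} = \left(- \frac{26797}{308}\right)^{2} = \frac{718079209}{94864}$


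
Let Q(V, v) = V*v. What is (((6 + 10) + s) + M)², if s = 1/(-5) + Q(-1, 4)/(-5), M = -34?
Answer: 7569/25 ≈ 302.76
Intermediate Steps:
s = ⅗ (s = 1/(-5) - 1*4/(-5) = 1*(-⅕) - 4*(-⅕) = -⅕ + ⅘ = ⅗ ≈ 0.60000)
(((6 + 10) + s) + M)² = (((6 + 10) + ⅗) - 34)² = ((16 + ⅗) - 34)² = (83/5 - 34)² = (-87/5)² = 7569/25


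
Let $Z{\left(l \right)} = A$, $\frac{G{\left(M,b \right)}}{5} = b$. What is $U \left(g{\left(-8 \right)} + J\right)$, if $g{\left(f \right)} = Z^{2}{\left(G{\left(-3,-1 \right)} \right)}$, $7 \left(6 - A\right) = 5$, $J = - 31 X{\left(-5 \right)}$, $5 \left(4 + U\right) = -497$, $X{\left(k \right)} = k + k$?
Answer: $- \frac{8561003}{245} \approx -34943.0$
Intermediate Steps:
$G{\left(M,b \right)} = 5 b$
$X{\left(k \right)} = 2 k$
$U = - \frac{517}{5}$ ($U = -4 + \frac{1}{5} \left(-497\right) = -4 - \frac{497}{5} = - \frac{517}{5} \approx -103.4$)
$J = 310$ ($J = - 31 \cdot 2 \left(-5\right) = \left(-31\right) \left(-10\right) = 310$)
$A = \frac{37}{7}$ ($A = 6 - \frac{5}{7} = \frac{37}{7} \approx 5.2857$)
$Z{\left(l \right)} = \frac{37}{7}$
$g{\left(f \right)} = \frac{1369}{49}$ ($g{\left(f \right)} = \left(\frac{37}{7}\right)^{2} = \frac{1369}{49}$)
$U \left(g{\left(-8 \right)} + J\right) = - \frac{517 \left(\frac{1369}{49} + 310\right)}{5} = \left(- \frac{517}{5}\right) \frac{16559}{49} = - \frac{8561003}{245}$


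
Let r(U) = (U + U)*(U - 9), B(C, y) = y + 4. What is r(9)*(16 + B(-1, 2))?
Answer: 0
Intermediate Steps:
B(C, y) = 4 + y
r(U) = 2*U*(-9 + U) (r(U) = (2*U)*(-9 + U) = 2*U*(-9 + U))
r(9)*(16 + B(-1, 2)) = (2*9*(-9 + 9))*(16 + (4 + 2)) = (2*9*0)*(16 + 6) = 0*22 = 0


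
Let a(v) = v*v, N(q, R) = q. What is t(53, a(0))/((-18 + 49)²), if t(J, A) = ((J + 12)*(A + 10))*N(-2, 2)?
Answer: -1300/961 ≈ -1.3528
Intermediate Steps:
a(v) = v²
t(J, A) = -2*(10 + A)*(12 + J) (t(J, A) = ((J + 12)*(A + 10))*(-2) = ((12 + J)*(10 + A))*(-2) = ((10 + A)*(12 + J))*(-2) = -2*(10 + A)*(12 + J))
t(53, a(0))/((-18 + 49)²) = (-240 - 24*0² - 20*53 - 2*0²*53)/((-18 + 49)²) = (-240 - 24*0 - 1060 - 2*0*53)/(31²) = (-240 + 0 - 1060 + 0)/961 = -1300*1/961 = -1300/961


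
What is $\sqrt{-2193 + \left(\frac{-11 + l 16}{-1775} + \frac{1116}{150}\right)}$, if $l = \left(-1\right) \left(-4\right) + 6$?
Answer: $\frac{i \sqrt{275445778}}{355} \approx 46.751 i$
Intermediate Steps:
$l = 10$ ($l = 4 + 6 = 10$)
$\sqrt{-2193 + \left(\frac{-11 + l 16}{-1775} + \frac{1116}{150}\right)} = \sqrt{-2193 + \left(\frac{-11 + 10 \cdot 16}{-1775} + \frac{1116}{150}\right)} = \sqrt{-2193 + \left(\left(-11 + 160\right) \left(- \frac{1}{1775}\right) + 1116 \cdot \frac{1}{150}\right)} = \sqrt{-2193 + \left(149 \left(- \frac{1}{1775}\right) + \frac{186}{25}\right)} = \sqrt{-2193 + \left(- \frac{149}{1775} + \frac{186}{25}\right)} = \sqrt{-2193 + \frac{13057}{1775}} = \sqrt{- \frac{3879518}{1775}} = \frac{i \sqrt{275445778}}{355}$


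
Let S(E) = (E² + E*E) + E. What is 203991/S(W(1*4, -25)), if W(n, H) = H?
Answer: 203991/1225 ≈ 166.52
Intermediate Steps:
S(E) = E + 2*E² (S(E) = (E² + E²) + E = 2*E² + E = E + 2*E²)
203991/S(W(1*4, -25)) = 203991/((-25*(1 + 2*(-25)))) = 203991/((-25*(1 - 50))) = 203991/((-25*(-49))) = 203991/1225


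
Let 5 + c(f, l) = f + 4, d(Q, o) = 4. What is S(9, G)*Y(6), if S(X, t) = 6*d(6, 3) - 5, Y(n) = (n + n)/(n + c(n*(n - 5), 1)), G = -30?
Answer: 228/11 ≈ 20.727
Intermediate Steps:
c(f, l) = -1 + f (c(f, l) = -5 + (f + 4) = -5 + (4 + f) = -1 + f)
Y(n) = 2*n/(-1 + n + n*(-5 + n)) (Y(n) = (n + n)/(n + (-1 + n*(n - 5))) = (2*n)/(n + (-1 + n*(-5 + n))) = (2*n)/(-1 + n + n*(-5 + n)) = 2*n/(-1 + n + n*(-5 + n)))
S(X, t) = 19 (S(X, t) = 6*4 - 5 = 24 - 5 = 19)
S(9, G)*Y(6) = 19*(2*6/(-1 + 6 + 6*(-5 + 6))) = 19*(2*6/(-1 + 6 + 6*1)) = 19*(2*6/(-1 + 6 + 6)) = 19*(2*6/11) = 19*(2*6*(1/11)) = 19*(12/11) = 228/11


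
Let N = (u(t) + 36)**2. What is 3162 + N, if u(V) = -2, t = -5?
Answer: 4318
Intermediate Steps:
N = 1156 (N = (-2 + 36)**2 = 34**2 = 1156)
3162 + N = 3162 + 1156 = 4318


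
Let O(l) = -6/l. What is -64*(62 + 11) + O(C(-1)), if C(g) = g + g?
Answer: -4669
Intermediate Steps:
C(g) = 2*g
-64*(62 + 11) + O(C(-1)) = -64*(62 + 11) - 6/(2*(-1)) = -64*73 - 6/(-2) = -4672 - 6*(-½) = -4672 + 3 = -4669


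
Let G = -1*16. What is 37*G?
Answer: -592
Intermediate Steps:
G = -16
37*G = 37*(-16) = -592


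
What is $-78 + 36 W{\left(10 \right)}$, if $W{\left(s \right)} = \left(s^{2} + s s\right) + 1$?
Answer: $7158$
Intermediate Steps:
$W{\left(s \right)} = 1 + 2 s^{2}$ ($W{\left(s \right)} = \left(s^{2} + s^{2}\right) + 1 = 2 s^{2} + 1 = 1 + 2 s^{2}$)
$-78 + 36 W{\left(10 \right)} = -78 + 36 \left(1 + 2 \cdot 10^{2}\right) = -78 + 36 \left(1 + 2 \cdot 100\right) = -78 + 36 \left(1 + 200\right) = -78 + 36 \cdot 201 = -78 + 7236 = 7158$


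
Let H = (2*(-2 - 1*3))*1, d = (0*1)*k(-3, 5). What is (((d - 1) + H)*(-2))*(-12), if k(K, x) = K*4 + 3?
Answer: -264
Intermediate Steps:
k(K, x) = 3 + 4*K (k(K, x) = 4*K + 3 = 3 + 4*K)
d = 0 (d = (0*1)*(3 + 4*(-3)) = 0*(3 - 12) = 0*(-9) = 0)
H = -10 (H = (2*(-2 - 3))*1 = (2*(-5))*1 = -10*1 = -10)
(((d - 1) + H)*(-2))*(-12) = (((0 - 1) - 10)*(-2))*(-12) = ((-1 - 10)*(-2))*(-12) = -11*(-2)*(-12) = 22*(-12) = -264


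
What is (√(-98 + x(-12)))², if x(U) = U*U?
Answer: 46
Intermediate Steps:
x(U) = U²
(√(-98 + x(-12)))² = (√(-98 + (-12)²))² = (√(-98 + 144))² = (√46)² = 46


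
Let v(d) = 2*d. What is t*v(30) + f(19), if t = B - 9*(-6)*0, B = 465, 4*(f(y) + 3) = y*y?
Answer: 111949/4 ≈ 27987.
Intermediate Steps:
f(y) = -3 + y²/4 (f(y) = -3 + (y*y)/4 = -3 + y²/4)
t = 465 (t = 465 - 9*(-6)*0 = 465 - (-54)*0 = 465 - 1*0 = 465 + 0 = 465)
t*v(30) + f(19) = 465*(2*30) + (-3 + (¼)*19²) = 465*60 + (-3 + (¼)*361) = 27900 + (-3 + 361/4) = 27900 + 349/4 = 111949/4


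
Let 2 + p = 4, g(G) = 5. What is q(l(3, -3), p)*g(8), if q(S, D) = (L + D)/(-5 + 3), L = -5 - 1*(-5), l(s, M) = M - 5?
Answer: -5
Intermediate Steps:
l(s, M) = -5 + M
p = 2 (p = -2 + 4 = 2)
L = 0 (L = -5 + 5 = 0)
q(S, D) = -D/2 (q(S, D) = (0 + D)/(-5 + 3) = D/(-2) = D*(-½) = -D/2)
q(l(3, -3), p)*g(8) = -½*2*5 = -1*5 = -5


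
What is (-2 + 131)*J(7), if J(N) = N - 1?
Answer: 774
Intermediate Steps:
J(N) = -1 + N
(-2 + 131)*J(7) = (-2 + 131)*(-1 + 7) = 129*6 = 774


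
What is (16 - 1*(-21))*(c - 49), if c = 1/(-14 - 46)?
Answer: -108817/60 ≈ -1813.6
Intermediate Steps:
c = -1/60 (c = 1/(-60) = -1/60 ≈ -0.016667)
(16 - 1*(-21))*(c - 49) = (16 - 1*(-21))*(-1/60 - 49) = (16 + 21)*(-2941/60) = 37*(-2941/60) = -108817/60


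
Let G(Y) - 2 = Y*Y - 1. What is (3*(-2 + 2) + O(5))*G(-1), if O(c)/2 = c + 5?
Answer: 40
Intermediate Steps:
O(c) = 10 + 2*c (O(c) = 2*(c + 5) = 2*(5 + c) = 10 + 2*c)
G(Y) = 1 + Y**2 (G(Y) = 2 + (Y*Y - 1) = 2 + (Y**2 - 1) = 2 + (-1 + Y**2) = 1 + Y**2)
(3*(-2 + 2) + O(5))*G(-1) = (3*(-2 + 2) + (10 + 2*5))*(1 + (-1)**2) = (3*0 + (10 + 10))*(1 + 1) = (0 + 20)*2 = 20*2 = 40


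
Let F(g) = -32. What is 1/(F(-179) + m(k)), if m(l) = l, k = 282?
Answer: 1/250 ≈ 0.0040000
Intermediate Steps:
1/(F(-179) + m(k)) = 1/(-32 + 282) = 1/250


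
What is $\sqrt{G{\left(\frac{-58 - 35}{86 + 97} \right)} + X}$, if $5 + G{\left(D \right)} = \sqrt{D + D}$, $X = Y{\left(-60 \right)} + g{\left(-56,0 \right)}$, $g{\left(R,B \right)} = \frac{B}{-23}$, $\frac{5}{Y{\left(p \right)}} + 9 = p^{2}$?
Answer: $\frac{\sqrt{-26649988050 + 87401349 i \sqrt{3782}}}{73017} \approx 0.22434 + 2.247 i$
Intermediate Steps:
$Y{\left(p \right)} = \frac{5}{-9 + p^{2}}$
$g{\left(R,B \right)} = - \frac{B}{23}$ ($g{\left(R,B \right)} = B \left(- \frac{1}{23}\right) = - \frac{B}{23}$)
$X = \frac{5}{3591}$ ($X = \frac{5}{-9 + \left(-60\right)^{2}} - 0 = \frac{5}{-9 + 3600} + 0 = \frac{5}{3591} + 0 = \frac{5}{3591} \approx 0.0013924$)
$G{\left(D \right)} = -5 + \sqrt{2} \sqrt{D}$ ($G{\left(D \right)} = -5 + \sqrt{D + D} = -5 + \sqrt{2 D} = -5 + \sqrt{2} \sqrt{D}$)
$\sqrt{G{\left(\frac{-58 - 35}{86 + 97} \right)} + X} = \sqrt{\left(-5 + \sqrt{2} \sqrt{\frac{-58 - 35}{86 + 97}}\right) + \frac{5}{3591}} = \sqrt{\left(-5 + \sqrt{2} \sqrt{- \frac{93}{183}}\right) + \frac{5}{3591}} = \sqrt{\left(-5 + \sqrt{2} \sqrt{\left(-93\right) \frac{1}{183}}\right) + \frac{5}{3591}} = \sqrt{\left(-5 + \sqrt{2} \sqrt{- \frac{31}{61}}\right) + \frac{5}{3591}} = \sqrt{\left(-5 + \sqrt{2} \frac{i \sqrt{1891}}{61}\right) + \frac{5}{3591}} = \sqrt{\left(-5 + \frac{i \sqrt{3782}}{61}\right) + \frac{5}{3591}} = \sqrt{- \frac{17950}{3591} + \frac{i \sqrt{3782}}{61}}$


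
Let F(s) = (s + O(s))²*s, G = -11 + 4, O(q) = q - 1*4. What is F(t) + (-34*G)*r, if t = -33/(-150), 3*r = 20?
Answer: 149011393/93750 ≈ 1589.5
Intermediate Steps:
O(q) = -4 + q (O(q) = q - 4 = -4 + q)
r = 20/3 (r = (⅓)*20 = 20/3 ≈ 6.6667)
G = -7
t = 11/50 (t = -33*(-1/150) = 11/50 ≈ 0.22000)
F(s) = s*(-4 + 2*s)² (F(s) = (s + (-4 + s))²*s = (-4 + 2*s)²*s = s*(-4 + 2*s)²)
F(t) + (-34*G)*r = 4*(11/50)*(-2 + 11/50)² - 34*(-7)*(20/3) = 4*(11/50)*(-89/50)² + 238*(20/3) = 4*(11/50)*(7921/2500) + 4760/3 = 87131/31250 + 4760/3 = 149011393/93750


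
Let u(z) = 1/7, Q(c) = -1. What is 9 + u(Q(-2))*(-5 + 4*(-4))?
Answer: 6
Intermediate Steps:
u(z) = ⅐ (u(z) = 1*(⅐) = ⅐)
9 + u(Q(-2))*(-5 + 4*(-4)) = 9 + (-5 + 4*(-4))/7 = 9 + (-5 - 16)/7 = 9 + (⅐)*(-21) = 9 - 3 = 6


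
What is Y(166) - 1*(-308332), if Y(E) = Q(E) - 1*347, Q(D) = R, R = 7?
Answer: 307992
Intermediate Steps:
Q(D) = 7
Y(E) = -340 (Y(E) = 7 - 1*347 = 7 - 347 = -340)
Y(166) - 1*(-308332) = -340 - 1*(-308332) = -340 + 308332 = 307992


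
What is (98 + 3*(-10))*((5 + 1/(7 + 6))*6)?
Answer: 26928/13 ≈ 2071.4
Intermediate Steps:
(98 + 3*(-10))*((5 + 1/(7 + 6))*6) = (98 - 30)*((5 + 1/13)*6) = 68*((5 + 1/13)*6) = 68*((66/13)*6) = 68*(396/13) = 26928/13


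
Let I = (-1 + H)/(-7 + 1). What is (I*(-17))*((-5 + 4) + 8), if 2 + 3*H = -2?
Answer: -833/18 ≈ -46.278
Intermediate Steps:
H = -4/3 (H = -2/3 + (1/3)*(-2) = -2/3 - 2/3 = -4/3 ≈ -1.3333)
I = 7/18 (I = (-1 - 4/3)/(-7 + 1) = -7/3/(-6) = -7/3*(-1/6) = 7/18 ≈ 0.38889)
(I*(-17))*((-5 + 4) + 8) = ((7/18)*(-17))*((-5 + 4) + 8) = -119*(-1 + 8)/18 = -119/18*7 = -833/18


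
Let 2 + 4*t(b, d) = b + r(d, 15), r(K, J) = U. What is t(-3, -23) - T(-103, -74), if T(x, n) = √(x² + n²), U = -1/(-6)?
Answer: -29/24 - √16085 ≈ -128.03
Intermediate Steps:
U = ⅙ (U = -1*(-⅙) = ⅙ ≈ 0.16667)
r(K, J) = ⅙
t(b, d) = -11/24 + b/4 (t(b, d) = -½ + (b + ⅙)/4 = -½ + (⅙ + b)/4 = -½ + (1/24 + b/4) = -11/24 + b/4)
T(x, n) = √(n² + x²)
t(-3, -23) - T(-103, -74) = (-11/24 + (¼)*(-3)) - √((-74)² + (-103)²) = (-11/24 - ¾) - √(5476 + 10609) = -29/24 - √16085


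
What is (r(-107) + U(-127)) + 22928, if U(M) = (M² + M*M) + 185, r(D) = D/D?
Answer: 55372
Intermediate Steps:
r(D) = 1
U(M) = 185 + 2*M² (U(M) = (M² + M²) + 185 = 2*M² + 185 = 185 + 2*M²)
(r(-107) + U(-127)) + 22928 = (1 + (185 + 2*(-127)²)) + 22928 = (1 + (185 + 2*16129)) + 22928 = (1 + (185 + 32258)) + 22928 = (1 + 32443) + 22928 = 32444 + 22928 = 55372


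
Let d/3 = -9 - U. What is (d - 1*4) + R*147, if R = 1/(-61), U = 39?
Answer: -9175/61 ≈ -150.41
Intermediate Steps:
R = -1/61 ≈ -0.016393
d = -144 (d = 3*(-9 - 1*39) = 3*(-9 - 39) = 3*(-48) = -144)
(d - 1*4) + R*147 = (-144 - 1*4) - 1/61*147 = (-144 - 4) - 147/61 = -148 - 147/61 = -9175/61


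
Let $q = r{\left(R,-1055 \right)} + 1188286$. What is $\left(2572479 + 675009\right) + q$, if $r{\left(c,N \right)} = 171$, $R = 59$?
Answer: $4435945$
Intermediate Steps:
$q = 1188457$ ($q = 171 + 1188286 = 1188457$)
$\left(2572479 + 675009\right) + q = \left(2572479 + 675009\right) + 1188457 = 3247488 + 1188457 = 4435945$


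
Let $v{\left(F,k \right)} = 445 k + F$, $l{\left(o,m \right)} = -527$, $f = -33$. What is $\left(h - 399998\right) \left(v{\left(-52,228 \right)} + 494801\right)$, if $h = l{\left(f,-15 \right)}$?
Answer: $-238796609725$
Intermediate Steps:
$v{\left(F,k \right)} = F + 445 k$
$h = -527$
$\left(h - 399998\right) \left(v{\left(-52,228 \right)} + 494801\right) = \left(-527 - 399998\right) \left(\left(-52 + 445 \cdot 228\right) + 494801\right) = - 400525 \left(\left(-52 + 101460\right) + 494801\right) = - 400525 \left(101408 + 494801\right) = \left(-400525\right) 596209 = -238796609725$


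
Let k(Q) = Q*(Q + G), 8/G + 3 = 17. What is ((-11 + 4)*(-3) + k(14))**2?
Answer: 50625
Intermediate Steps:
G = 4/7 (G = 8/(-3 + 17) = 8/14 = 8*(1/14) = 4/7 ≈ 0.57143)
k(Q) = Q*(4/7 + Q) (k(Q) = Q*(Q + 4/7) = Q*(4/7 + Q))
((-11 + 4)*(-3) + k(14))**2 = ((-11 + 4)*(-3) + (1/7)*14*(4 + 7*14))**2 = (-7*(-3) + (1/7)*14*(4 + 98))**2 = (21 + (1/7)*14*102)**2 = (21 + 204)**2 = 225**2 = 50625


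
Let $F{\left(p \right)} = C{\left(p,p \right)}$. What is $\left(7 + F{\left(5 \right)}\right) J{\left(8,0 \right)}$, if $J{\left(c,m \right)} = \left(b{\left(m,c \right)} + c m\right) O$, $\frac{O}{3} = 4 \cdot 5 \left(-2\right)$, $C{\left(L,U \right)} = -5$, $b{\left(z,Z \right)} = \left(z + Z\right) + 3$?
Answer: $-2640$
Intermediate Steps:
$b{\left(z,Z \right)} = 3 + Z + z$ ($b{\left(z,Z \right)} = \left(Z + z\right) + 3 = 3 + Z + z$)
$F{\left(p \right)} = -5$
$O = -120$ ($O = 3 \cdot 4 \cdot 5 \left(-2\right) = 3 \cdot 20 \left(-2\right) = 3 \left(-40\right) = -120$)
$J{\left(c,m \right)} = -360 - 120 c - 120 m - 120 c m$ ($J{\left(c,m \right)} = \left(\left(3 + c + m\right) + c m\right) \left(-120\right) = \left(3 + c + m + c m\right) \left(-120\right) = -360 - 120 c - 120 m - 120 c m$)
$\left(7 + F{\left(5 \right)}\right) J{\left(8,0 \right)} = \left(7 - 5\right) \left(-360 - 960 - 0 - 960 \cdot 0\right) = 2 \left(-360 - 960 + 0 + 0\right) = 2 \left(-1320\right) = -2640$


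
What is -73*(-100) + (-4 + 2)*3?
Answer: 7294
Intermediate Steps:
-73*(-100) + (-4 + 2)*3 = 7300 - 2*3 = 7300 - 6 = 7294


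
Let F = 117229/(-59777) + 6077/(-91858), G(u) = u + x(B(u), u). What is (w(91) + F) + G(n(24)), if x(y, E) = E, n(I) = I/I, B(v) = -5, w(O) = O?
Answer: 499530910627/5490995666 ≈ 90.973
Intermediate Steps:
n(I) = 1
G(u) = 2*u (G(u) = u + u = 2*u)
F = -11131686311/5490995666 (F = 117229*(-1/59777) + 6077*(-1/91858) = -117229/59777 - 6077/91858 = -11131686311/5490995666 ≈ -2.0273)
(w(91) + F) + G(n(24)) = (91 - 11131686311/5490995666) + 2*1 = 488548919295/5490995666 + 2 = 499530910627/5490995666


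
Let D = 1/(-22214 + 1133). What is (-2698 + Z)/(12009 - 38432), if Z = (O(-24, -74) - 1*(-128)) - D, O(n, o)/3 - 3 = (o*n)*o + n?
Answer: 8367154304/557023263 ≈ 15.021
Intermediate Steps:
O(n, o) = 9 + 3*n + 3*n*o² (O(n, o) = 9 + 3*((o*n)*o + n) = 9 + 3*((n*o)*o + n) = 9 + 3*(n*o² + n) = 9 + 3*(n + n*o²) = 9 + (3*n + 3*n*o²) = 9 + 3*n + 3*n*o²)
D = -1/21081 (D = 1/(-21081) = -1/21081 ≈ -4.7436e-5)
Z = -8310277766/21081 (Z = ((9 + 3*(-24) + 3*(-24)*(-74)²) - 1*(-128)) - 1*(-1/21081) = ((9 - 72 + 3*(-24)*5476) + 128) + 1/21081 = ((9 - 72 - 394272) + 128) + 1/21081 = (-394335 + 128) + 1/21081 = -394207 + 1/21081 = -8310277766/21081 ≈ -3.9421e+5)
(-2698 + Z)/(12009 - 38432) = (-2698 - 8310277766/21081)/(12009 - 38432) = -8367154304/21081/(-26423) = -8367154304/21081*(-1/26423) = 8367154304/557023263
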